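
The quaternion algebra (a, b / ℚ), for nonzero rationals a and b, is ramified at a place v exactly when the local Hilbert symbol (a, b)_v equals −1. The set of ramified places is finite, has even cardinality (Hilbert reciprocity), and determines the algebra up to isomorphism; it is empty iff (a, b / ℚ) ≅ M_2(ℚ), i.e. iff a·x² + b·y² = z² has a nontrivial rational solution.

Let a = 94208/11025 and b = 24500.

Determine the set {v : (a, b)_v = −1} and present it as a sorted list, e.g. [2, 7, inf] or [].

(a, b) ≡ (23, 5) mod (ℚ^×)²; places V = {2, 3, 5, 7, 23, ∞}.
(a,b)_23: α=1, u≡6; β=0, v≡5 (mod 23); (6|23)=+1, (5|23)=-1; sign (−1)^0·+1^0·-1^1 = -1.
(a,b)_∞: sgn(23)=+, sgn(5)=+, so +1.
(a,b)_2: α=12, β=2; u≡7, v≡5 (mod 8); ε(u)ε(v)=1·0, αω(v)=12·1, βω(u)=2·0; sum ≡ 0  ⇒  +1.
(a,b)_5: α=-2, u≡3; β=3, v≡1 (mod 5); (3|5)=-1, (1|5)=+1; sign (−1)^0·-1^3·+1^-2 = -1.
(a,b)_7: α=-2, u≡2; β=2, v≡3 (mod 7); (2|7)=+1, (3|7)=-1; sign (−1)^0·+1^2·-1^-2 = +1.
(a,b)_3: α=-2, u≡2; β=0, v≡2 (mod 3); (2|3)=-1, (2|3)=-1; sign (−1)^0·-1^0·-1^-2 = +1.
(23, 5 / ℚ) ramifies at {5, 23}: a division algebra.

[5, 23]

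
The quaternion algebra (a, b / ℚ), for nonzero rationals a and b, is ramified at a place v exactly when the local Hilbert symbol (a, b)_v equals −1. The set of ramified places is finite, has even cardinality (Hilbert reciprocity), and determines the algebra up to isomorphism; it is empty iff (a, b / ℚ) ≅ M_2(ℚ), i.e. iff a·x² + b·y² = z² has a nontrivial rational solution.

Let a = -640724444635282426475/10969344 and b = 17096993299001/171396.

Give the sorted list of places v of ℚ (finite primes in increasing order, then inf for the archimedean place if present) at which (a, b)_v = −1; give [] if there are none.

[7, 19, 31, 37]

Mod squares: a ≡ -779, b ≡ 232841. Check v ∈ {∞, 2, 3, 5, 7, 11, 19, 23, 29, 31, 37, 41}.
v=7: a=7^2·(≡3), b=7^1·(≡6) mod 7; (3|7)=-1, (6|7)=-1; (−1)^{2·1·3}·(-1)^1·(-1)^2 = -1.
v=3: a=3^-4·(≡1), b=3^-4·(≡2) mod 3; (1|3)=+1, (2|3)=-1; (−1)^{-4·-4·1}·(+1)^-4·(-1)^-4 = +1.
v=37: a=37^2·(≡15), b=37^1·(≡10) mod 37; (15|37)=-1, (10|37)=+1; (−1)^{2·1·18}·(-1)^1·(+1)^2 = -1.
v=31: a=31^2·(≡24), b=31^1·(≡20) mod 31; (24|31)=-1, (20|31)=+1; (−1)^{2·1·15}·(-1)^1·(+1)^2 = -1.
v=23: a=23^-2·(≡9), b=23^-2·(≡2) mod 23; (9|23)=+1, (2|23)=+1; (−1)^{-2·-2·11}·(+1)^-2·(+1)^-2 = +1.
v=5: a=5^2·(≡4), b=5^0·(≡1) mod 5; (4|5)=+1, (1|5)=+1; (−1)^{2·0·2}·(+1)^0·(+1)^2 = +1.
v=29: a=29^2·(≡28), b=29^1·(≡24) mod 29; (28|29)=+1, (24|29)=+1; (−1)^{2·1·14}·(+1)^1·(+1)^2 = +1.
v=∞: -779 < 0 and 232841 > 0  ⇒  (a,b)_∞ = +1.
v=41: a=41^3·(≡11), b=41^2·(≡2) mod 41; (11|41)=-1, (2|41)=+1; (−1)^{3·2·20}·(-1)^2·(+1)^3 = +1.
v=19: a=19^3·(≡4), b=19^2·(≡8) mod 19; (4|19)=+1, (8|19)=-1; (−1)^{3·2·9}·(+1)^2·(-1)^3 = -1.
v=2: v_2(a)=-8, v_2(b)=-2; units ≡ 5, 1 (mod 8); ε·ε+αω+βω = 0·0+-8·0+-2·1 ≡ 0  ⇒  (a,b)_2 = +1.
v=11: a=11^0·(≡10), b=11^2·(≡1) mod 11; (10|11)=-1, (1|11)=+1; (−1)^{0·2·5}·(-1)^2·(+1)^0 = +1.
Ram(-779, 232841) = {7, 19, 31, 37}; no ℚ_7-point on the conic.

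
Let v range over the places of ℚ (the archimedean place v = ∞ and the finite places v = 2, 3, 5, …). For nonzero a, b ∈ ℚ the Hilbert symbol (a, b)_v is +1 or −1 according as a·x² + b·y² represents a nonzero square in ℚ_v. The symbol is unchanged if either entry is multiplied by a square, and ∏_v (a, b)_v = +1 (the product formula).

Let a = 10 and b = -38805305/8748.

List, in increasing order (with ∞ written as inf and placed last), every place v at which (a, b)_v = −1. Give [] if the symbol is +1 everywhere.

(a, b) ≡ (10, -19635) mod (ℚ^×)²; places V = {2, 3, 5, 7, 11, 17, ∞}.
(a,b)_17: α=0, u≡10; β=1, v≡1 (mod 17); (10|17)=-1, (1|17)=+1; sign (−1)^0·-1^1·+1^0 = -1.
(a,b)_11: α=0, u≡10; β=3, v≡2 (mod 11); (10|11)=-1, (2|11)=-1; sign (−1)^0·-1^3·-1^0 = -1.
(a,b)_3: α=0, u≡1; β=-7, v≡1 (mod 3); (1|3)=+1, (1|3)=+1; sign (−1)^0·+1^-7·+1^0 = +1.
(a,b)_∞: sgn(10)=+, sgn(-19635)=−, so +1.
(a,b)_2: α=1, β=-2; u≡5, v≡5 (mod 8); ε(u)ε(v)=0·0, αω(v)=1·1, βω(u)=-2·1; sum ≡ 1  ⇒  -1.
(a,b)_5: α=1, u≡2; β=1, v≡3 (mod 5); (2|5)=-1, (3|5)=-1; sign (−1)^0·-1^1·-1^1 = +1.
(a,b)_7: α=0, u≡3; β=3, v≡4 (mod 7); (3|7)=-1, (4|7)=+1; sign (−1)^0·-1^3·+1^0 = -1.
(10, -19635 / ℚ) ramifies at {2, 7, 11, 17}: a division algebra.

[2, 7, 11, 17]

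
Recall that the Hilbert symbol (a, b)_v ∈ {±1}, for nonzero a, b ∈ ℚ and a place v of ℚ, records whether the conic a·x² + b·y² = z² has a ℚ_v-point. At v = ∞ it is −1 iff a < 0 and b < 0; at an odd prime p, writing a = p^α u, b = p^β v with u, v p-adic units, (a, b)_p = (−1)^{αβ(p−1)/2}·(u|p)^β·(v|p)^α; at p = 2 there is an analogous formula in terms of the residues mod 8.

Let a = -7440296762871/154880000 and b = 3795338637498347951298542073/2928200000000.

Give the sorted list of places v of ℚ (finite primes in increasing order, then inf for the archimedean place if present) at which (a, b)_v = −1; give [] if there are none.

Mod squares: a ≡ -238, b ≡ 546. Check v ∈ {∞, 2, 3, 5, 7, 11, 13, 17}.
v=13: a=13^0·(≡1), b=13^3·(≡9) mod 13; (1|13)=+1, (9|13)=+1; (−1)^{0·3·6}·(+1)^3·(+1)^0 = +1.
v=17: a=17^1·(≡5), b=17^4·(≡16) mod 17; (5|17)=-1, (16|17)=+1; (−1)^{1·4·8}·(-1)^4·(+1)^1 = +1.
v=2: v_2(a)=-11, v_2(b)=-9; units ≡ 1, 1 (mod 8); ε·ε+αω+βω = 0·0+-11·0+-9·0 ≡ 0  ⇒  (a,b)_2 = +1.
v=∞: -238 < 0 and 546 > 0  ⇒  (a,b)_∞ = +1.
v=5: a=5^-4·(≡3), b=5^-8·(≡4) mod 5; (3|5)=-1, (4|5)=+1; (−1)^{-4·-8·2}·(-1)^-8·(+1)^-4 = +1.
v=3: a=3^12·(≡2), b=3^21·(≡2) mod 3; (2|3)=-1, (2|3)=-1; (−1)^{12·21·1}·(-1)^21·(-1)^12 = -1.
v=7: a=7^7·(≡2), b=7^11·(≡2) mod 7; (2|7)=+1, (2|7)=+1; (−1)^{7·11·3}·(+1)^11·(+1)^7 = -1.
v=11: a=11^-2·(≡4), b=11^-4·(≡8) mod 11; (4|11)=+1, (8|11)=-1; (−1)^{-2·-4·5}·(+1)^-4·(-1)^-2 = +1.
|Ram(-238, 546)| = 2, even; anisotropic at {3, 7}.

[3, 7]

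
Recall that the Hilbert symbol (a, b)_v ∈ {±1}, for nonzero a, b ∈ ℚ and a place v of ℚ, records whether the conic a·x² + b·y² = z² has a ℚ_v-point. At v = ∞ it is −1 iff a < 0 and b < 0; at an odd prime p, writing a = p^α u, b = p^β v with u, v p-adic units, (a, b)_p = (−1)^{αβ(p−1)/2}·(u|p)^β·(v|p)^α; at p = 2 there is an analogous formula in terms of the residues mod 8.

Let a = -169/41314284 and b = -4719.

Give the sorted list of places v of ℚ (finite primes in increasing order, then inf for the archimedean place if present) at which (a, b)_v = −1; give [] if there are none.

[13, inf]

(a, b) ≡ (-11, -39) mod (ℚ^×)²; places V = {2, 3, 11, 13, 17, 19, ∞}.
(a,b)_11: α=-1, u≡10; β=2, v≡5 (mod 11); (10|11)=-1, (5|11)=+1; sign (−1)^0·-1^2·+1^-1 = +1.
(a,b)_2: α=-2, β=0; u≡5, v≡1 (mod 8); ε(u)ε(v)=0·0, αω(v)=-2·0, βω(u)=0·1; sum ≡ 0  ⇒  +1.
(a,b)_∞: sgn(-11)=−, sgn(-39)=−, so -1.
(a,b)_3: α=-2, u≡1; β=1, v≡2 (mod 3); (1|3)=+1, (2|3)=-1; sign (−1)^0·+1^1·-1^-2 = +1.
(a,b)_17: α=-2, u≡6; β=0, v≡7 (mod 17); (6|17)=-1, (7|17)=-1; sign (−1)^0·-1^0·-1^-2 = +1.
(a,b)_19: α=-2, u≡3; β=0, v≡12 (mod 19); (3|19)=-1, (12|19)=-1; sign (−1)^0·-1^0·-1^-2 = +1.
(a,b)_13: α=2, u≡7; β=1, v≡1 (mod 13); (7|13)=-1, (1|13)=+1; sign (−1)^0·-1^1·+1^2 = -1.
(-11, -39 / ℚ) ramifies at {13, ∞}: a division algebra.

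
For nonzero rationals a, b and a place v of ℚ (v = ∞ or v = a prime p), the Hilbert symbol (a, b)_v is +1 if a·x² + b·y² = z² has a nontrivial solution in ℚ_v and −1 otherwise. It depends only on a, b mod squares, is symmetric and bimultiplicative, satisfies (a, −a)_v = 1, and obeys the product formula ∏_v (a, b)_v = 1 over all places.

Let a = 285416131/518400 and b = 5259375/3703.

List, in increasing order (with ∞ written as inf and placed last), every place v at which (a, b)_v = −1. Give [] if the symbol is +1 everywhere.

(a, b) ≡ (91, 6545) mod (ℚ^×)²; places V = {2, 3, 5, 7, 11, 13, 17, 23, ∞}.
(a,b)_17: α=0, u≡10; β=1, v≡14 (mod 17); (10|17)=-1, (14|17)=-1; sign (−1)^0·-1^1·-1^0 = -1.
(a,b)_∞: sgn(91)=+, sgn(6545)=+, so +1.
(a,b)_3: α=-4, u≡1; β=2, v≡2 (mod 3); (1|3)=+1, (2|3)=-1; sign (−1)^0·+1^2·-1^-4 = +1.
(a,b)_23: α=2, u≡17; β=-2, v≡18 (mod 23); (17|23)=-1, (18|23)=+1; sign (−1)^0·-1^-2·+1^2 = +1.
(a,b)_11: α=2, u≡5; β=1, v≡3 (mod 11); (5|11)=+1, (3|11)=+1; sign (−1)^0·+1^1·+1^2 = +1.
(a,b)_2: α=-8, β=0; u≡3, v≡1 (mod 8); ε(u)ε(v)=1·0, αω(v)=-8·0, βω(u)=0·1; sum ≡ 0  ⇒  +1.
(a,b)_7: α=3, u≡6; β=-1, v≡4 (mod 7); (6|7)=-1, (4|7)=+1; sign (−1)^1·-1^-1·+1^3 = +1.
(a,b)_13: α=1, u≡2; β=0, v≡11 (mod 13); (2|13)=-1, (11|13)=-1; sign (−1)^0·-1^0·-1^1 = -1.
(a,b)_5: α=-2, u≡1; β=5, v≡1 (mod 5); (1|5)=+1, (1|5)=+1; sign (−1)^0·+1^5·+1^-2 = +1.
(91, 6545 / ℚ) ramifies at {13, 17}: a division algebra.

[13, 17]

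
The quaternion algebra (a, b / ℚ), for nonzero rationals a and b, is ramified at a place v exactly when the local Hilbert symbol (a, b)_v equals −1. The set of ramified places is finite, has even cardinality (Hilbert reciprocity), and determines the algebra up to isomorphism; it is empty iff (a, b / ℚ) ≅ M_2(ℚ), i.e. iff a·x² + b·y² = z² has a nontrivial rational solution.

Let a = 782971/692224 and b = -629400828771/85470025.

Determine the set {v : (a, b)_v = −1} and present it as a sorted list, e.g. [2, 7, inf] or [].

[11, 13]

Mod squares: a ≡ 19, b ≡ -1431859. Check v ∈ {∞, 2, 3, 5, 7, 11, 13, 17, 19, 29, 31, 43}.
v=17: a=17^0·(≡2), b=17^3·(≡9) mod 17; (2|17)=+1, (9|17)=+1; (−1)^{0·3·8}·(+1)^3·(+1)^0 = +1.
v=31: a=31^0·(≡20), b=31^1·(≡8) mod 31; (20|31)=+1, (8|31)=+1; (−1)^{0·1·15}·(+1)^1·(+1)^0 = +1.
v=43: a=43^0·(≡7), b=43^-4·(≡36) mod 43; (7|43)=-1, (36|43)=+1; (−1)^{0·-4·21}·(-1)^-4·(+1)^0 = +1.
v=13: a=13^-2·(≡7), b=13^3·(≡8) mod 13; (7|13)=-1, (8|13)=-1; (−1)^{-2·3·6}·(-1)^3·(-1)^-2 = -1.
v=11: a=11^0·(≡7), b=11^1·(≡4) mod 11; (7|11)=-1, (4|11)=+1; (−1)^{0·1·5}·(-1)^1·(+1)^0 = -1.
v=29: a=29^2·(≡14), b=29^0·(≡20) mod 29; (14|29)=-1, (20|29)=+1; (−1)^{2·0·14}·(-1)^0·(+1)^2 = +1.
v=19: a=19^1·(≡7), b=19^1·(≡15) mod 19; (7|19)=+1, (15|19)=-1; (−1)^{1·1·9}·(+1)^1·(-1)^1 = +1.
v=5: a=5^0·(≡4), b=5^-2·(≡4) mod 5; (4|5)=+1, (4|5)=+1; (−1)^{0·-2·2}·(+1)^-2·(+1)^0 = +1.
v=3: a=3^0·(≡1), b=3^2·(≡2) mod 3; (1|3)=+1, (2|3)=-1; (−1)^{0·2·1}·(+1)^2·(-1)^0 = +1.
v=∞: 19 > 0 and -1431859 < 0  ⇒  (a,b)_∞ = +1.
v=7: a=7^2·(≡5), b=7^0·(≡5) mod 7; (5|7)=-1, (5|7)=-1; (−1)^{2·0·3}·(-1)^0·(-1)^2 = +1.
v=2: v_2(a)=-12, v_2(b)=0; units ≡ 3, 5 (mod 8); ε·ε+αω+βω = 1·0+-12·1+0·1 ≡ 0  ⇒  (a,b)_2 = +1.
(19, -1431859 / ℚ) ramifies at {11, 13}: a division algebra.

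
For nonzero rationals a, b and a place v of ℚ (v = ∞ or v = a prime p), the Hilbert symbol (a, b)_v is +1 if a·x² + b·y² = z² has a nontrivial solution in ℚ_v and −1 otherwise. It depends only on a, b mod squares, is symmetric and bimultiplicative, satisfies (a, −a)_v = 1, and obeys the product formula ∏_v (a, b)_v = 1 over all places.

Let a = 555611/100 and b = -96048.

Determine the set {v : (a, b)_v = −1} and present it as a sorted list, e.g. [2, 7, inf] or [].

[23, 29]

Mod squares: a ≡ 11339, b ≡ -667. Check v ∈ {∞, 2, 3, 5, 7, 17, 23, 29}.
v=17: a=17^1·(≡4), b=17^0·(≡2) mod 17; (4|17)=+1, (2|17)=+1; (−1)^{1·0·8}·(+1)^0·(+1)^1 = +1.
v=23: a=23^1·(≡21), b=23^1·(≡10) mod 23; (21|23)=-1, (10|23)=-1; (−1)^{1·1·11}·(-1)^1·(-1)^1 = -1.
v=5: a=5^-2·(≡4), b=5^0·(≡2) mod 5; (4|5)=+1, (2|5)=-1; (−1)^{-2·0·2}·(+1)^0·(-1)^-2 = +1.
v=29: a=29^1·(≡26), b=29^1·(≡23) mod 29; (26|29)=-1, (23|29)=+1; (−1)^{1·1·14}·(-1)^1·(+1)^1 = -1.
v=∞: 11339 > 0 and -667 < 0  ⇒  (a,b)_∞ = +1.
v=3: a=3^0·(≡2), b=3^2·(≡2) mod 3; (2|3)=-1, (2|3)=-1; (−1)^{0·2·1}·(-1)^2·(-1)^0 = +1.
v=7: a=7^2·(≡3), b=7^0·(≡6) mod 7; (3|7)=-1, (6|7)=-1; (−1)^{2·0·3}·(-1)^0·(-1)^2 = +1.
v=2: v_2(a)=-2, v_2(b)=4; units ≡ 3, 5 (mod 8); ε·ε+αω+βω = 1·0+-2·1+4·1 ≡ 0  ⇒  (a,b)_2 = +1.
Ram(11339, -667) = {23, 29}; no ℚ_23-point on the conic.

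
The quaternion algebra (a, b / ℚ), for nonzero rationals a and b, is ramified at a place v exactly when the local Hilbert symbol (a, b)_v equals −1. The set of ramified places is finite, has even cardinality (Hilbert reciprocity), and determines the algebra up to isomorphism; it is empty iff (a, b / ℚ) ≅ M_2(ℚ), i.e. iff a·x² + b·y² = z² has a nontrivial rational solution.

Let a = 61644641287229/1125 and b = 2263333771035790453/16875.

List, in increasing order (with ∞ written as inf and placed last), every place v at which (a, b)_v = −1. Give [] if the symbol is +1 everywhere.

(a, b) ≡ (1105, 399) mod (ℚ^×)²; places V = {2, 3, 5, 7, 11, 13, 17, 19, ∞}.
(a,b)_17: α=1, u≡7; β=0, v≡2 (mod 17); (7|17)=-1, (2|17)=+1; sign (−1)^0·-1^0·+1^1 = +1.
(a,b)_∞: sgn(1105)=+, sgn(399)=+, so +1.
(a,b)_13: α=1, u≡5; β=2, v≡9 (mod 13); (5|13)=-1, (9|13)=+1; sign (−1)^0·-1^2·+1^1 = +1.
(a,b)_7: α=2, u≡3; β=3, v≡1 (mod 7); (3|7)=-1, (1|7)=+1; sign (−1)^0·-1^3·+1^2 = -1.
(a,b)_19: α=6, u≡3; β=9, v≡8 (mod 19); (3|19)=-1, (8|19)=-1; sign (−1)^0·-1^9·-1^6 = -1.
(a,b)_3: α=-2, u≡1; β=-3, v≡1 (mod 3); (1|3)=+1, (1|3)=+1; sign (−1)^0·+1^-3·+1^-2 = +1.
(a,b)_5: α=-3, u≡1; β=-4, v≡4 (mod 5); (1|5)=+1, (4|5)=+1; sign (−1)^0·+1^-4·+1^-3 = +1.
(a,b)_2: α=0, β=0; u≡1, v≡7 (mod 8); ε(u)ε(v)=0·1, αω(v)=0·0, βω(u)=0·0; sum ≡ 0  ⇒  +1.
(a,b)_11: α=2, u≡5; β=2, v≡1 (mod 11); (5|11)=+1, (1|11)=+1; sign (−1)^0·+1^2·+1^2 = +1.
(1105, 399 / ℚ) ramifies at {7, 19}: a division algebra.

[7, 19]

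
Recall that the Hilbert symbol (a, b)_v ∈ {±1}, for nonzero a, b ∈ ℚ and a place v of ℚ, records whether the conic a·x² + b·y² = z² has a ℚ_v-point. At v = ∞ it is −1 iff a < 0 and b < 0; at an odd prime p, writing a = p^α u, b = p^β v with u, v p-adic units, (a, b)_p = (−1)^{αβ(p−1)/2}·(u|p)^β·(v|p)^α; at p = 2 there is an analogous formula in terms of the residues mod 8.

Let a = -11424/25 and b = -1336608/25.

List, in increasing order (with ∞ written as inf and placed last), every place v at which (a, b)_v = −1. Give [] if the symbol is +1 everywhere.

[3, inf]

(a, b) ≡ (-714, -9282) mod (ℚ^×)²; places V = {2, 3, 5, 7, 13, 17, ∞}.
(a,b)_13: α=0, u≡10; β=1, v≡12 (mod 13); (10|13)=+1, (12|13)=+1; sign (−1)^0·+1^1·+1^0 = +1.
(a,b)_5: α=-2, u≡1; β=-2, v≡2 (mod 5); (1|5)=+1, (2|5)=-1; sign (−1)^0·+1^-2·-1^-2 = +1.
(a,b)_2: α=5, β=5; u≡3, v≡7 (mod 8); ε(u)ε(v)=1·1, αω(v)=5·0, βω(u)=5·1; sum ≡ 0  ⇒  +1.
(a,b)_7: α=1, u≡5; β=1, v≡4 (mod 7); (5|7)=-1, (4|7)=+1; sign (−1)^1·-1^1·+1^1 = +1.
(a,b)_∞: sgn(-714)=−, sgn(-9282)=−, so -1.
(a,b)_17: α=1, u≡1; β=1, v≡15 (mod 17); (1|17)=+1, (15|17)=+1; sign (−1)^0·+1^1·+1^1 = +1.
(a,b)_3: α=1, u≡2; β=3, v≡2 (mod 3); (2|3)=-1, (2|3)=-1; sign (−1)^1·-1^3·-1^1 = -1.
|Ram(-714, -9282)| = 2, even; anisotropic at {3, ∞}.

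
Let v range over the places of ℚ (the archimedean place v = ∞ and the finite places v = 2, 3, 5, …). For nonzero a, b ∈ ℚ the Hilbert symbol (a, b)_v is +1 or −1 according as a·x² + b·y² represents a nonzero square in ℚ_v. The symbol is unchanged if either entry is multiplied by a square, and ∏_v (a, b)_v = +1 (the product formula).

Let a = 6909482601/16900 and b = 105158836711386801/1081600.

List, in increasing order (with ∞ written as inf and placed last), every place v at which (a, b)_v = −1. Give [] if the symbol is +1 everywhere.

Mod squares: a ≡ 43401, b ≡ 9846921. Check v ∈ {∞, 2, 3, 5, 7, 13, 17, 19, 23, 29, 37}.
v=7: a=7^2·(≡4), b=7^5·(≡1) mod 7; (4|7)=+1, (1|7)=+1; (−1)^{2·5·3}·(+1)^5·(+1)^2 = +1.
v=5: a=5^-2·(≡1), b=5^-2·(≡4) mod 5; (1|5)=+1, (4|5)=+1; (−1)^{-2·-2·2}·(+1)^-2·(+1)^-2 = +1.
v=19: a=19^2·(≡17), b=19^3·(≡15) mod 19; (17|19)=+1, (15|19)=-1; (−1)^{2·3·9}·(+1)^3·(-1)^2 = +1.
v=13: a=13^-2·(≡11), b=13^-2·(≡11) mod 13; (11|13)=-1, (11|13)=-1; (−1)^{-2·-2·6}·(-1)^-2·(-1)^-2 = +1.
v=23: a=23^1·(≡1), b=23^1·(≡10) mod 23; (1|23)=+1, (10|23)=-1; (−1)^{1·1·11}·(+1)^1·(-1)^1 = +1.
v=29: a=29^0·(≡26), b=29^1·(≡27) mod 29; (26|29)=-1, (27|29)=-1; (−1)^{0·1·14}·(-1)^1·(-1)^0 = -1.
v=17: a=17^1·(≡11), b=17^0·(≡3) mod 17; (11|17)=-1, (3|17)=-1; (−1)^{1·0·8}·(-1)^0·(-1)^1 = -1.
v=2: v_2(a)=-2, v_2(b)=-8; units ≡ 1, 1 (mod 8); ε·ε+αω+βω = 0·0+-2·0+-8·0 ≡ 0  ⇒  (a,b)_2 = +1.
v=∞: 43401 > 0 and 9846921 > 0  ⇒  (a,b)_∞ = +1.
v=3: a=3^3·(≡1), b=3^3·(≡1) mod 3; (1|3)=+1, (1|3)=+1; (−1)^{3·3·1}·(+1)^3·(+1)^3 = -1.
v=37: a=37^1·(≡33), b=37^3·(≡23) mod 37; (33|37)=+1, (23|37)=-1; (−1)^{1·3·18}·(+1)^3·(-1)^1 = -1.
Ram(43401, 9846921) = {3, 17, 29, 37}; no ℚ_3-point on the conic.

[3, 17, 29, 37]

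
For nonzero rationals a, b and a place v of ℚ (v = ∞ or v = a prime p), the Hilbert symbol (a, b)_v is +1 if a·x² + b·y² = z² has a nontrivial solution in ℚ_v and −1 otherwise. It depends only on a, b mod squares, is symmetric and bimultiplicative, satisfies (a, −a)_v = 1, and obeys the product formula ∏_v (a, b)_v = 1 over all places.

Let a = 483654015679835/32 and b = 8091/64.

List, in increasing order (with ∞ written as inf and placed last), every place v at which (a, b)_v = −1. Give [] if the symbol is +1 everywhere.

[11, 13, 29, 31]

Mod squares: a ≡ 24425830, b ≡ 899. Check v ∈ {∞, 2, 3, 5, 7, 11, 13, 19, 29, 31}.
v=5: a=5^1·(≡1), b=5^0·(≡4) mod 5; (1|5)=+1, (4|5)=+1; (−1)^{1·0·2}·(+1)^0·(+1)^1 = +1.
v=11: a=11^1·(≡9), b=11^0·(≡8) mod 11; (9|11)=+1, (8|11)=-1; (−1)^{1·0·5}·(+1)^0·(-1)^1 = -1.
v=29: a=29^3·(≡7), b=29^1·(≡3) mod 29; (7|29)=+1, (3|29)=-1; (−1)^{3·1·14}·(+1)^1·(-1)^3 = -1.
v=13: a=13^1·(≡6), b=13^0·(≡8) mod 13; (6|13)=-1, (8|13)=-1; (−1)^{1·0·6}·(-1)^0·(-1)^1 = -1.
v=∞: 24425830 > 0 and 899 > 0  ⇒  (a,b)_∞ = +1.
v=31: a=31^3·(≡15), b=31^1·(≡22) mod 31; (15|31)=-1, (22|31)=-1; (−1)^{3·1·15}·(-1)^1·(-1)^3 = -1.
v=7: a=7^2·(≡4), b=7^0·(≡6) mod 7; (4|7)=+1, (6|7)=-1; (−1)^{2·0·3}·(+1)^0·(-1)^2 = +1.
v=19: a=19^1·(≡17), b=19^0·(≡5) mod 19; (17|19)=+1, (5|19)=+1; (−1)^{1·0·9}·(+1)^0·(+1)^1 = +1.
v=2: v_2(a)=-5, v_2(b)=-6; units ≡ 3, 3 (mod 8); ε·ε+αω+βω = 1·1+-5·1+-6·1 ≡ 0  ⇒  (a,b)_2 = +1.
v=3: a=3^0·(≡1), b=3^2·(≡2) mod 3; (1|3)=+1, (2|3)=-1; (−1)^{0·2·1}·(+1)^2·(-1)^0 = +1.
(24425830, 899 / ℚ) ramifies at {11, 13, 29, 31}: a division algebra.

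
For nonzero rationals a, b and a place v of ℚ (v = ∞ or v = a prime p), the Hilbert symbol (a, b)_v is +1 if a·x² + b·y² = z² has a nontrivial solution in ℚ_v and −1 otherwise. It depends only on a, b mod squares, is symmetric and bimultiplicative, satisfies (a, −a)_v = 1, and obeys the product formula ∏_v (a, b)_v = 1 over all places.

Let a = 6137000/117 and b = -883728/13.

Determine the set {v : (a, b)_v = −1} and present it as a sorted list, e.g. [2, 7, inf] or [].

[2, 17]

Mod squares: a ≡ 2210, b ≡ -221. Check v ∈ {∞, 2, 3, 5, 13, 17, 19}.
v=13: a=13^-1·(≡10), b=13^-1·(≡12) mod 13; (10|13)=+1, (12|13)=+1; (−1)^{-1·-1·6}·(+1)^-1·(+1)^-1 = +1.
v=17: a=17^1·(≡6), b=17^1·(≡8) mod 17; (6|17)=-1, (8|17)=+1; (−1)^{1·1·8}·(-1)^1·(+1)^1 = -1.
v=19: a=19^2·(≡11), b=19^2·(≡9) mod 19; (11|19)=+1, (9|19)=+1; (−1)^{2·2·9}·(+1)^2·(+1)^2 = +1.
v=3: a=3^-2·(≡2), b=3^2·(≡1) mod 3; (2|3)=-1, (1|3)=+1; (−1)^{-2·2·1}·(-1)^2·(+1)^-2 = +1.
v=∞: 2210 > 0 and -221 < 0  ⇒  (a,b)_∞ = +1.
v=5: a=5^3·(≡3), b=5^0·(≡4) mod 5; (3|5)=-1, (4|5)=+1; (−1)^{3·0·2}·(-1)^0·(+1)^3 = +1.
v=2: v_2(a)=3, v_2(b)=4; units ≡ 1, 3 (mod 8); ε·ε+αω+βω = 0·1+3·1+4·0 ≡ 1  ⇒  (a,b)_2 = -1.
|Ram(2210, -221)| = 2, even; anisotropic at {2, 17}.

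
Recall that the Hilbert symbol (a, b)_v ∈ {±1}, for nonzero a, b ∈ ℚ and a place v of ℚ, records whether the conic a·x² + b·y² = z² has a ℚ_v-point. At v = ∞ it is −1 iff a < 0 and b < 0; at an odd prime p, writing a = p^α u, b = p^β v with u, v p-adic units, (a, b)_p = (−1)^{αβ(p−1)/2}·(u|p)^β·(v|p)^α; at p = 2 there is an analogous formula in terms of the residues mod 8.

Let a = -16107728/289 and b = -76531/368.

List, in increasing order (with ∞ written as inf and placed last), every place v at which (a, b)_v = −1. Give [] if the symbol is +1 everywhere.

(a, b) ≡ (-5957, -2093) mod (ℚ^×)²; places V = {2, 7, 13, 17, 23, 29, 37, ∞}.
(a,b)_37: α=1, u≡32; β=0, v≡26 (mod 37); (32|37)=-1, (26|37)=+1; sign (−1)^0·-1^0·+1^1 = +1.
(a,b)_13: α=2, u≡10; β=1, v≡7 (mod 13); (10|13)=+1, (7|13)=-1; sign (−1)^0·+1^1·-1^2 = +1.
(a,b)_2: α=4, β=-4; u≡3, v≡3 (mod 8); ε(u)ε(v)=1·1, αω(v)=4·1, βω(u)=-4·1; sum ≡ 1  ⇒  -1.
(a,b)_∞: sgn(-5957)=−, sgn(-2093)=−, so -1.
(a,b)_29: α=0, u≡26; β=2, v≡23 (mod 29); (26|29)=-1, (23|29)=+1; sign (−1)^0·-1^2·+1^0 = +1.
(a,b)_17: α=-2, u≡10; β=0, v≡8 (mod 17); (10|17)=-1, (8|17)=+1; sign (−1)^0·-1^0·+1^-2 = +1.
(a,b)_7: α=1, u≡3; β=1, v≡2 (mod 7); (3|7)=-1, (2|7)=+1; sign (−1)^1·-1^1·+1^1 = +1.
(a,b)_23: α=1, u≡17; β=-1, v≡8 (mod 23); (17|23)=-1, (8|23)=+1; sign (−1)^1·-1^-1·+1^1 = +1.
Ram(-5957, -2093) = {2, ∞}; no ℚ_2-point on the conic.

[2, inf]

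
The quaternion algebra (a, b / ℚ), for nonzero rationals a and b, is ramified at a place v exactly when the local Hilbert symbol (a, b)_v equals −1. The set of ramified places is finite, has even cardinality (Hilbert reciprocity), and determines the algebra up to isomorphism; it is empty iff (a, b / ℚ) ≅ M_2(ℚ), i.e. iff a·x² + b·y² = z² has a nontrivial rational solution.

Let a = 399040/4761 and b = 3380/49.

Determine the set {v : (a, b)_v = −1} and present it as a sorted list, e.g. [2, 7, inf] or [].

[5, 43]

(a, b) ≡ (6235, 5) mod (ℚ^×)²; places V = {2, 3, 5, 7, 13, 23, 29, 43, ∞}.
(a,b)_∞: sgn(6235)=+, sgn(5)=+, so +1.
(a,b)_43: α=1, u≡15; β=0, v≡33 (mod 43); (15|43)=+1, (33|43)=-1; sign (−1)^0·+1^0·-1^1 = -1.
(a,b)_23: α=-2, u≡4; β=0, v≡15 (mod 23); (4|23)=+1, (15|23)=-1; sign (−1)^0·+1^0·-1^-2 = +1.
(a,b)_3: α=-2, u≡1; β=0, v≡2 (mod 3); (1|3)=+1, (2|3)=-1; sign (−1)^0·+1^0·-1^-2 = +1.
(a,b)_2: α=6, β=2; u≡3, v≡5 (mod 8); ε(u)ε(v)=1·0, αω(v)=6·1, βω(u)=2·1; sum ≡ 0  ⇒  +1.
(a,b)_29: α=1, u≡26; β=0, v≡24 (mod 29); (26|29)=-1, (24|29)=+1; sign (−1)^0·-1^0·+1^1 = +1.
(a,b)_7: α=0, u≡5; β=-2, v≡6 (mod 7); (5|7)=-1, (6|7)=-1; sign (−1)^0·-1^-2·-1^0 = +1.
(a,b)_13: α=0, u≡6; β=2, v≡2 (mod 13); (6|13)=-1, (2|13)=-1; sign (−1)^0·-1^2·-1^0 = +1.
(a,b)_5: α=1, u≡3; β=1, v≡4 (mod 5); (3|5)=-1, (4|5)=+1; sign (−1)^0·-1^1·+1^1 = -1.
Ram(6235, 5) = {5, 43}; no ℚ_5-point on the conic.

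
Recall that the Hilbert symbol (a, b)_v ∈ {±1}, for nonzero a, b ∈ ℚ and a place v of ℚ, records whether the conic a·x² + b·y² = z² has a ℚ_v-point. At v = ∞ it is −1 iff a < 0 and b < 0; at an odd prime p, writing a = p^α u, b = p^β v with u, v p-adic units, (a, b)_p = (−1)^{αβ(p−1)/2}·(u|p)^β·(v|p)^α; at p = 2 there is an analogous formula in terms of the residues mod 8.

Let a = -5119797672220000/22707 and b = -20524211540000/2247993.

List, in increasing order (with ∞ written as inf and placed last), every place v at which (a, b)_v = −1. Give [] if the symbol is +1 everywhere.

[2, 3, 19, 31, 37, inf]

(a, b) ≡ (-66, -1438338) mod (ℚ^×)²; places V = {2, 3, 5, 7, 11, 19, 29, 31, 37, ∞}.
(a,b)_11: α=1, u≡5; β=-1, v≡6 (mod 11); (5|11)=+1, (6|11)=-1; sign (−1)^1·+1^-1·-1^1 = +1.
(a,b)_5: α=4, u≡4; β=4, v≡2 (mod 5); (4|5)=+1, (2|5)=-1; sign (−1)^0·+1^4·-1^4 = +1.
(a,b)_3: α=-3, u≡2; β=-5, v≡2 (mod 3); (2|3)=-1, (2|3)=-1; sign (−1)^1·-1^-5·-1^-3 = -1.
(a,b)_∞: sgn(-66)=−, sgn(-1438338)=−, so -1.
(a,b)_19: α=2, u≡13; β=1, v≡12 (mod 19); (13|19)=-1, (12|19)=-1; sign (−1)^0·-1^1·-1^2 = -1.
(a,b)_29: α=-2, u≡15; β=-2, v≡7 (mod 29); (15|29)=-1, (7|29)=+1; sign (−1)^0·-1^-2·+1^-2 = +1.
(a,b)_31: α=2, u≡3; β=3, v≡10 (mod 31); (3|31)=-1, (10|31)=+1; sign (−1)^0·-1^3·+1^2 = -1.
(a,b)_2: α=5, β=5; u≡7, v≡7 (mod 8); ε(u)ε(v)=1·1, αω(v)=5·0, βω(u)=5·0; sum ≡ 1  ⇒  -1.
(a,b)_37: α=2, u≡14; β=1, v≡8 (mod 37); (14|37)=-1, (8|37)=-1; sign (−1)^0·-1^1·-1^2 = -1.
(a,b)_7: α=2, u≡2; β=2, v≡4 (mod 7); (2|7)=+1, (4|7)=+1; sign (−1)^0·+1^2·+1^2 = +1.
|Ram(-66, -1438338)| = 6, even; anisotropic at {2, 3, 19, 31, 37, ∞}.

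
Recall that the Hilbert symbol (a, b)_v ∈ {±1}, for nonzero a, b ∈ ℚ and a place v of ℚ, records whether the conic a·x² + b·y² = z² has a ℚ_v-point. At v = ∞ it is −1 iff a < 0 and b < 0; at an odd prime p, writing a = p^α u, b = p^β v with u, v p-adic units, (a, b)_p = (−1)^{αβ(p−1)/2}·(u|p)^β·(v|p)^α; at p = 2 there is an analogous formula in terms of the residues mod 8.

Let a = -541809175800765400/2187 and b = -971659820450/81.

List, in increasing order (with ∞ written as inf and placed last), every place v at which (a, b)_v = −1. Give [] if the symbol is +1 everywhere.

Mod squares: a ≡ -836418, b ≡ -2. Check v ∈ {∞, 2, 3, 5, 11, 19, 23, 29}.
v=23: a=23^3·(≡22), b=23^2·(≡21) mod 23; (22|23)=-1, (21|23)=-1; (−1)^{3·2·11}·(-1)^2·(-1)^3 = -1.
v=11: a=11^3·(≡1), b=11^2·(≡4) mod 11; (1|11)=+1, (4|11)=+1; (−1)^{3·2·5}·(+1)^2·(+1)^3 = +1.
v=2: v_2(a)=3, v_2(b)=1; units ≡ 7, 7 (mod 8); ε·ε+αω+βω = 1·1+3·0+1·0 ≡ 1  ⇒  (a,b)_2 = -1.
v=29: a=29^3·(≡23), b=29^2·(≡12) mod 29; (23|29)=+1, (12|29)=-1; (−1)^{3·2·14}·(+1)^2·(-1)^3 = -1.
v=5: a=5^2·(≡2), b=5^2·(≡2) mod 5; (2|5)=-1, (2|5)=-1; (−1)^{2·2·2}·(-1)^2·(-1)^2 = +1.
v=∞: -836418 < 0 and -2 < 0  ⇒  (a,b)_∞ = -1.
v=19: a=19^3·(≡17), b=19^2·(≡5) mod 19; (17|19)=+1, (5|19)=+1; (−1)^{3·2·9}·(+1)^2·(+1)^3 = +1.
v=3: a=3^-7·(≡2), b=3^-4·(≡1) mod 3; (2|3)=-1, (1|3)=+1; (−1)^{-7·-4·1}·(-1)^-4·(+1)^-7 = +1.
|Ram(-836418, -2)| = 4, even; anisotropic at {2, 23, 29, ∞}.

[2, 23, 29, inf]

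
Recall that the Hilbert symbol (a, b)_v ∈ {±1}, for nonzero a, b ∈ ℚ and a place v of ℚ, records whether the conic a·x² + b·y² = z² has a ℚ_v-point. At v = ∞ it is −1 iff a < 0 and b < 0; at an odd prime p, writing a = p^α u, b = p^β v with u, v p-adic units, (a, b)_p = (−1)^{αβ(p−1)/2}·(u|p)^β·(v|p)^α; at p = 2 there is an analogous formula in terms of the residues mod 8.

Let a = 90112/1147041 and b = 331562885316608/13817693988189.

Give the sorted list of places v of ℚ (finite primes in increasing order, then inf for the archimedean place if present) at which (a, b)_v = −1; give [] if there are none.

(a, b) ≡ (22, 140998) mod (ℚ^×)²; places V = {2, 3, 7, 11, 13, 17, 29, ∞}.
(a,b)_11: α=1, u≡6; β=3, v≡4 (mod 11); (6|11)=-1, (4|11)=+1; sign (−1)^1·-1^3·+1^1 = +1.
(a,b)_∞: sgn(22)=+, sgn(140998)=+, so +1.
(a,b)_7: α=-2, u≡1; β=-6, v≡2 (mod 7); (1|7)=+1, (2|7)=+1; sign (−1)^0·+1^-6·+1^-2 = +1.
(a,b)_13: α=0, u≡4; β=-1, v≡4 (mod 13); (4|13)=+1, (4|13)=+1; sign (−1)^0·+1^-1·+1^0 = +1.
(a,b)_29: α=0, u≡24; β=1, v≡17 (mod 29); (24|29)=+1, (17|29)=-1; sign (−1)^0·+1^1·-1^0 = +1.
(a,b)_3: α=-4, u≡1; β=-12, v≡1 (mod 3); (1|3)=+1, (1|3)=+1; sign (−1)^0·+1^-12·+1^-4 = +1.
(a,b)_17: α=-2, u≡10; β=-1, v≡2 (mod 17); (10|17)=-1, (2|17)=+1; sign (−1)^0·-1^-1·+1^-2 = -1.
(a,b)_2: α=13, β=33; u≡3, v≡3 (mod 8); ε(u)ε(v)=1·1, αω(v)=13·1, βω(u)=33·1; sum ≡ 1  ⇒  -1.
Ram(22, 140998) = {2, 17}; no ℚ_2-point on the conic.

[2, 17]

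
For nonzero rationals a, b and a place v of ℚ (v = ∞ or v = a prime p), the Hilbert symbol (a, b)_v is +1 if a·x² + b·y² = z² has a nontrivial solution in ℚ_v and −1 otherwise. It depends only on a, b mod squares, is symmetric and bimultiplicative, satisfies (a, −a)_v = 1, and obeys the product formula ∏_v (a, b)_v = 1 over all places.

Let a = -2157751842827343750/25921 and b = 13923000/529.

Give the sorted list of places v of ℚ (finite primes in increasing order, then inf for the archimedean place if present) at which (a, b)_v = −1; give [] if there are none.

[2, 3, 5, 7, 13, 17]

(a, b) ≡ (-102, 15470) mod (ℚ^×)²; places V = {2, 3, 5, 7, 13, 17, 23, ∞}.
(a,b)_2: α=1, β=3; u≡5, v≡7 (mod 8); ε(u)ε(v)=0·1, αω(v)=1·0, βω(u)=3·1; sum ≡ 1  ⇒  -1.
(a,b)_5: α=8, u≡2; β=3, v≡1 (mod 5); (2|5)=-1, (1|5)=+1; sign (−1)^0·-1^3·+1^8 = -1.
(a,b)_∞: sgn(-102)=−, sgn(15470)=+, so +1.
(a,b)_17: α=3, u≡10; β=1, v≡4 (mod 17); (10|17)=-1, (4|17)=+1; sign (−1)^0·-1^1·+1^3 = -1.
(a,b)_23: α=-2, u≡8; β=-2, v≡19 (mod 23); (8|23)=+1, (19|23)=-1; sign (−1)^0·+1^-2·-1^-2 = +1.
(a,b)_13: α=4, u≡11; β=1, v≡11 (mod 13); (11|13)=-1, (11|13)=-1; sign (−1)^0·-1^1·-1^4 = -1.
(a,b)_7: α=-2, u≡5; β=1, v≡5 (mod 7); (5|7)=-1, (5|7)=-1; sign (−1)^0·-1^1·-1^-2 = -1.
(a,b)_3: α=9, u≡2; β=2, v≡2 (mod 3); (2|3)=-1, (2|3)=-1; sign (−1)^0·-1^2·-1^9 = -1.
(-102, 15470 / ℚ) ramifies at {2, 3, 5, 7, 13, 17}: a division algebra.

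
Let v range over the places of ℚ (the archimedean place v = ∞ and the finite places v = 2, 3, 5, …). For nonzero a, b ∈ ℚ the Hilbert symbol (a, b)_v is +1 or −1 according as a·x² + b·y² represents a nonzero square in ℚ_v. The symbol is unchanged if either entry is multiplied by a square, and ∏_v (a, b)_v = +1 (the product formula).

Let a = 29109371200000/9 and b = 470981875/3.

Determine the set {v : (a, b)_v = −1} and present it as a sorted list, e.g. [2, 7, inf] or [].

[5, 13]

(a, b) ≡ (130, 273) mod (ℚ^×)²; places V = {2, 3, 5, 7, 13, ∞}.
(a,b)_∞: sgn(130)=+, sgn(273)=+, so +1.
(a,b)_7: α=2, u≡2; β=3, v≡4 (mod 7); (2|7)=+1, (4|7)=+1; sign (−1)^0·+1^3·+1^2 = +1.
(a,b)_5: α=5, u≡1; β=4, v≡2 (mod 5); (1|5)=+1, (2|5)=-1; sign (−1)^0·+1^4·-1^5 = -1.
(a,b)_3: α=-2, u≡1; β=-1, v≡1 (mod 3); (1|3)=+1, (1|3)=+1; sign (−1)^0·+1^-1·+1^-2 = +1.
(a,b)_2: α=9, β=0; u≡1, v≡1 (mod 8); ε(u)ε(v)=0·0, αω(v)=9·0, βω(u)=0·0; sum ≡ 0  ⇒  +1.
(a,b)_13: α=5, u≡9; β=3, v≡6 (mod 13); (9|13)=+1, (6|13)=-1; sign (−1)^0·+1^3·-1^5 = -1.
Ram(130, 273) = {5, 13}; no ℚ_5-point on the conic.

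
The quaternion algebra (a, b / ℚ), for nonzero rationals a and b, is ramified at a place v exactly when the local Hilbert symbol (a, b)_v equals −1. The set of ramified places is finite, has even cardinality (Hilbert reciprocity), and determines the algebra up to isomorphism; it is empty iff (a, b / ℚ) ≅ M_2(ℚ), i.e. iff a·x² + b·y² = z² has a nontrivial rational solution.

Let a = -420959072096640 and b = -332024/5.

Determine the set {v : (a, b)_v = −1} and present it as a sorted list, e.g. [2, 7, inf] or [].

(a, b) ≡ (-2310, -70) mod (ℚ^×)²; places V = {2, 3, 5, 7, 11, ∞}.
(a,b)_11: α=5, u≡2; β=2, v≡10 (mod 11); (2|11)=-1, (10|11)=-1; sign (−1)^0·-1^2·-1^5 = -1.
(a,b)_2: α=7, β=3; u≡5, v≡5 (mod 8); ε(u)ε(v)=0·0, αω(v)=7·1, βω(u)=3·1; sum ≡ 0  ⇒  +1.
(a,b)_3: α=5, u≡1; β=0, v≡2 (mod 3); (1|3)=+1, (2|3)=-1; sign (−1)^0·+1^0·-1^5 = -1.
(a,b)_∞: sgn(-2310)=−, sgn(-70)=−, so -1.
(a,b)_7: α=5, u≡5; β=3, v≡1 (mod 7); (5|7)=-1, (1|7)=+1; sign (−1)^1·-1^3·+1^5 = +1.
(a,b)_5: α=1, u≡2; β=-1, v≡1 (mod 5); (2|5)=-1, (1|5)=+1; sign (−1)^0·-1^-1·+1^1 = -1.
(-2310, -70 / ℚ) ramifies at {3, 5, 11, ∞}: a division algebra.

[3, 5, 11, inf]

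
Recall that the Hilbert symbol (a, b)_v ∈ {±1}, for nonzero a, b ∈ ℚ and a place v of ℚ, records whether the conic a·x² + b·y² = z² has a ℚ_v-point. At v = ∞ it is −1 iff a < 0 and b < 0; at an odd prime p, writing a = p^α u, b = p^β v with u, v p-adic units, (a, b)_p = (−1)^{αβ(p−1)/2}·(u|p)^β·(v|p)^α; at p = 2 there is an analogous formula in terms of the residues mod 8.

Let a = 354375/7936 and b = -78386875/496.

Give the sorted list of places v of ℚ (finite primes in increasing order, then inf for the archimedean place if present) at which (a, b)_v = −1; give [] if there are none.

Mod squares: a ≡ 217, b ≡ -3887989. Check v ∈ {∞, 2, 3, 5, 7, 19, 23, 31, 41}.
v=41: a=41^0·(≡13), b=41^1·(≡40) mod 41; (13|41)=-1, (40|41)=+1; (−1)^{0·1·20}·(-1)^1·(+1)^0 = -1.
v=2: v_2(a)=-8, v_2(b)=-4; units ≡ 1, 3 (mod 8); ε·ε+αω+βω = 0·1+-8·1+-4·0 ≡ 0  ⇒  (a,b)_2 = +1.
v=3: a=3^4·(≡1), b=3^0·(≡2) mod 3; (1|3)=+1, (2|3)=-1; (−1)^{4·0·1}·(+1)^0·(-1)^4 = +1.
v=31: a=31^-1·(≡25), b=31^-1·(≡8) mod 31; (25|31)=+1, (8|31)=+1; (−1)^{-1·-1·15}·(+1)^-1·(+1)^-1 = -1.
v=∞: 217 > 0 and -3887989 < 0  ⇒  (a,b)_∞ = +1.
v=7: a=7^1·(≡3), b=7^1·(≡1) mod 7; (3|7)=-1, (1|7)=+1; (−1)^{1·1·3}·(-1)^1·(+1)^1 = +1.
v=5: a=5^4·(≡2), b=5^4·(≡1) mod 5; (2|5)=-1, (1|5)=+1; (−1)^{4·4·2}·(-1)^4·(+1)^4 = +1.
v=23: a=23^0·(≡14), b=23^1·(≡10) mod 23; (14|23)=-1, (10|23)=-1; (−1)^{0·1·11}·(-1)^1·(-1)^0 = -1.
v=19: a=19^0·(≡18), b=19^1·(≡8) mod 19; (18|19)=-1, (8|19)=-1; (−1)^{0·1·9}·(-1)^1·(-1)^0 = -1.
(217, -3887989 / ℚ) ramifies at {19, 23, 31, 41}: a division algebra.

[19, 23, 31, 41]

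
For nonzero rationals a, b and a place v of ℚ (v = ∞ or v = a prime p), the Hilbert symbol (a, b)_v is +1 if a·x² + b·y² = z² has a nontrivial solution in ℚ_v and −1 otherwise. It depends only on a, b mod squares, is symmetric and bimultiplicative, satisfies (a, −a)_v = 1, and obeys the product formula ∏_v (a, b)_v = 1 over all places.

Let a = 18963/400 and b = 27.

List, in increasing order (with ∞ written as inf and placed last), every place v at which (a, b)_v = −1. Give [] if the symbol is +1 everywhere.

(a, b) ≡ (43, 3) mod (ℚ^×)²; places V = {2, 3, 5, 7, 43, ∞}.
(a,b)_43: α=1, u≡24; β=0, v≡27 (mod 43); (24|43)=+1, (27|43)=-1; sign (−1)^0·+1^0·-1^1 = -1.
(a,b)_∞: sgn(43)=+, sgn(3)=+, so +1.
(a,b)_7: α=2, u≡2; β=0, v≡6 (mod 7); (2|7)=+1, (6|7)=-1; sign (−1)^0·+1^0·-1^2 = +1.
(a,b)_2: α=-4, β=0; u≡3, v≡3 (mod 8); ε(u)ε(v)=1·1, αω(v)=-4·1, βω(u)=0·1; sum ≡ 1  ⇒  -1.
(a,b)_5: α=-2, u≡3; β=0, v≡2 (mod 5); (3|5)=-1, (2|5)=-1; sign (−1)^0·-1^0·-1^-2 = +1.
(a,b)_3: α=2, u≡1; β=3, v≡1 (mod 3); (1|3)=+1, (1|3)=+1; sign (−1)^0·+1^3·+1^2 = +1.
|Ram(43, 3)| = 2, even; anisotropic at {2, 43}.

[2, 43]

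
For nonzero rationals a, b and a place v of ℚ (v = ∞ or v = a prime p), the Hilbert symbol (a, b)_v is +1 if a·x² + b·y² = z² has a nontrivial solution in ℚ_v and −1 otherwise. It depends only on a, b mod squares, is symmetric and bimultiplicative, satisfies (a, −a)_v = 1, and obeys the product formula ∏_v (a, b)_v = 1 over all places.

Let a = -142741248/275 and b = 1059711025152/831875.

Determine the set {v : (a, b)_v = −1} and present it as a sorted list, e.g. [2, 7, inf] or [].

Mod squares: a ≡ -7293, b ≡ 211497. Check v ∈ {∞, 2, 3, 5, 11, 13, 17, 29}.
v=2: v_2(a)=8, v_2(b)=16; units ≡ 3, 1 (mod 8); ε·ε+αω+βω = 1·0+8·0+16·1 ≡ 0  ⇒  (a,b)_2 = +1.
v=5: a=5^-2·(≡2), b=5^-4·(≡2) mod 5; (2|5)=-1, (2|5)=-1; (−1)^{-2·-4·2}·(-1)^-4·(-1)^-2 = +1.
v=13: a=13^1·(≡8), b=13^1·(≡2) mod 13; (8|13)=-1, (2|13)=-1; (−1)^{1·1·6}·(-1)^1·(-1)^1 = +1.
v=29: a=29^2·(≡11), b=29^3·(≡19) mod 29; (11|29)=-1, (19|29)=-1; (−1)^{2·3·14}·(-1)^3·(-1)^2 = -1.
v=∞: -7293 < 0 and 211497 > 0  ⇒  (a,b)_∞ = +1.
v=11: a=11^-1·(≡7), b=11^-3·(≡6) mod 11; (7|11)=-1, (6|11)=-1; (−1)^{-1·-3·5}·(-1)^-3·(-1)^-1 = -1.
v=17: a=17^1·(≡15), b=17^1·(≡10) mod 17; (15|17)=+1, (10|17)=-1; (−1)^{1·1·8}·(+1)^1·(-1)^1 = -1.
v=3: a=3^1·(≡2), b=3^1·(≡2) mod 3; (2|3)=-1, (2|3)=-1; (−1)^{1·1·1}·(-1)^1·(-1)^1 = -1.
Ram(-7293, 211497) = {3, 11, 17, 29}; no ℚ_3-point on the conic.

[3, 11, 17, 29]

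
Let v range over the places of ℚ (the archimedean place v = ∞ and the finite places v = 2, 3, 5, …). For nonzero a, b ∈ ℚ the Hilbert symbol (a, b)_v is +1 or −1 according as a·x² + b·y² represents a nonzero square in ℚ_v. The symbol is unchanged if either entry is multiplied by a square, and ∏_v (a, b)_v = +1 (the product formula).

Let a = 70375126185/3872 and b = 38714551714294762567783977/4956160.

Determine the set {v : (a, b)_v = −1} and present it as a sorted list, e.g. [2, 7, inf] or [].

(a, b) ≡ (3570, 2730) mod (ℚ^×)²; places V = {2, 3, 5, 7, 11, 13, 17, 19, 23, ∞}.
(a,b)_23: α=2, u≡10; β=6, v≡8 (mod 23); (10|23)=-1, (8|23)=+1; sign (−1)^0·-1^6·+1^2 = +1.
(a,b)_7: α=3, u≡3; β=3, v≡6 (mod 7); (3|7)=-1, (6|7)=-1; sign (−1)^1·-1^3·-1^3 = -1.
(a,b)_13: α=2, u≡5; β=5, v≡7 (mod 13); (5|13)=-1, (7|13)=-1; sign (−1)^0·-1^5·-1^2 = -1.
(a,b)_17: α=1, u≡7; β=2, v≡7 (mod 17); (7|17)=-1, (7|17)=-1; sign (−1)^0·-1^2·-1^1 = -1.
(a,b)_2: α=-5, β=-13; u≡1, v≡5 (mod 8); ε(u)ε(v)=0·0, αω(v)=-5·1, βω(u)=-13·0; sum ≡ 1  ⇒  -1.
(a,b)_11: α=-2, u≡10; β=-2, v≡10 (mod 11); (10|11)=-1, (10|11)=-1; sign (−1)^0·-1^-2·-1^-2 = +1.
(a,b)_19: α=0, u≡6; β=2, v≡3 (mod 19); (6|19)=+1, (3|19)=-1; sign (−1)^0·+1^2·-1^0 = +1.
(a,b)_3: α=3, u≡2; β=9, v≡1 (mod 3); (2|3)=-1, (1|3)=+1; sign (−1)^1·-1^9·+1^3 = +1.
(a,b)_5: α=1, u≡1; β=-1, v≡1 (mod 5); (1|5)=+1, (1|5)=+1; sign (−1)^0·+1^-1·+1^1 = +1.
(a,b)_∞: sgn(3570)=+, sgn(2730)=+, so +1.
(3570, 2730 / ℚ) ramifies at {2, 7, 13, 17}: a division algebra.

[2, 7, 13, 17]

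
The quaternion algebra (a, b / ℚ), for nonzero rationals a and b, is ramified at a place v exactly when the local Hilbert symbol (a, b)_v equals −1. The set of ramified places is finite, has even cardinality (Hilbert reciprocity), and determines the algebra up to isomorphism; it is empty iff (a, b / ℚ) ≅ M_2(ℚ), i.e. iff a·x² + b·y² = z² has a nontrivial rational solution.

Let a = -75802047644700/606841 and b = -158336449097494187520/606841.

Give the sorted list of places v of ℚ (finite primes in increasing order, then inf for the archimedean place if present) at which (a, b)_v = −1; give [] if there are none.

(a, b) ≡ (-663, -15470) mod (ℚ^×)²; places V = {2, 3, 5, 7, 11, 13, 17, 19, 41, ∞}.
(a,b)_17: α=5, u≡12; β=7, v≡9 (mod 17); (12|17)=-1, (9|17)=+1; sign (−1)^0·-1^7·+1^5 = -1.
(a,b)_41: α=-2, u≡13; β=-2, v≡29 (mod 41); (13|41)=-1, (29|41)=-1; sign (−1)^0·-1^-2·-1^-2 = +1.
(a,b)_5: α=2, u≡2; β=1, v≡1 (mod 5); (2|5)=-1, (1|5)=+1; sign (−1)^0·-1^1·+1^2 = -1.
(a,b)_2: α=2, β=9; u≡1, v≡1 (mod 8); ε(u)ε(v)=0·0, αω(v)=2·0, βω(u)=9·0; sum ≡ 0  ⇒  +1.
(a,b)_∞: sgn(-663)=−, sgn(-15470)=−, so -1.
(a,b)_3: α=5, u≡1; β=4, v≡1 (mod 3); (1|3)=+1, (1|3)=+1; sign (−1)^0·+1^4·+1^5 = +1.
(a,b)_13: α=3, u≡9; β=3, v≡11 (mod 13); (9|13)=+1, (11|13)=-1; sign (−1)^0·+1^3·-1^3 = -1.
(a,b)_7: α=0, u≡2; β=1, v≡2 (mod 7); (2|7)=+1, (2|7)=+1; sign (−1)^0·+1^1·+1^0 = +1.
(a,b)_19: α=-2, u≡8; β=-2, v≡3 (mod 19); (8|19)=-1, (3|19)=-1; sign (−1)^0·-1^-2·-1^-2 = +1.
(a,b)_11: α=0, u≡2; β=2, v≡2 (mod 11); (2|11)=-1, (2|11)=-1; sign (−1)^0·-1^2·-1^0 = +1.
(-663, -15470 / ℚ) ramifies at {5, 13, 17, ∞}: a division algebra.

[5, 13, 17, inf]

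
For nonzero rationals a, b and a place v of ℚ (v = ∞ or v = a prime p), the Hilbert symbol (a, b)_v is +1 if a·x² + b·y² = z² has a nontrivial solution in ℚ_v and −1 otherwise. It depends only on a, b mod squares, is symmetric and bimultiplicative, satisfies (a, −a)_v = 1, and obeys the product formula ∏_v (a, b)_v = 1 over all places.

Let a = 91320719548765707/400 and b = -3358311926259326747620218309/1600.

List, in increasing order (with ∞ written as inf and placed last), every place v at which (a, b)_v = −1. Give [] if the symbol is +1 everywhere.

[2, 11, 29, 41]

(a, b) ≡ (7163, -1190189) mod (ℚ^×)²; places V = {2, 3, 5, 7, 11, 13, 19, 29, 41, ∞}.
(a,b)_13: α=3, u≡6; β=3, v≡6 (mod 13); (6|13)=-1, (6|13)=-1; sign (−1)^0·-1^3·-1^3 = +1.
(a,b)_∞: sgn(7163)=+, sgn(-1190189)=−, so +1.
(a,b)_11: α=2, u≡2; β=3, v≡6 (mod 11); (2|11)=-1, (6|11)=-1; sign (−1)^0·-1^3·-1^2 = -1.
(a,b)_3: α=2, u≡2; β=8, v≡1 (mod 3); (2|3)=-1, (1|3)=+1; sign (−1)^0·-1^8·+1^2 = +1.
(a,b)_19: α=1, u≡17; β=2, v≡5 (mod 19); (17|19)=+1, (5|19)=+1; sign (−1)^0·+1^2·+1^1 = +1.
(a,b)_7: α=2, u≡1; β=3, v≡5 (mod 7); (1|7)=+1, (5|7)=-1; sign (−1)^0·+1^3·-1^2 = +1.
(a,b)_29: α=3, u≡2; β=5, v≡7 (mod 29); (2|29)=-1, (7|29)=+1; sign (−1)^0·-1^5·+1^3 = -1.
(a,b)_5: α=-2, u≡2; β=-2, v≡4 (mod 5); (2|5)=-1, (4|5)=+1; sign (−1)^0·-1^-2·+1^-2 = +1.
(a,b)_41: α=2, u≡19; β=3, v≡4 (mod 41); (19|41)=-1, (4|41)=+1; sign (−1)^0·-1^3·+1^2 = -1.
(a,b)_2: α=-4, β=-6; u≡3, v≡3 (mod 8); ε(u)ε(v)=1·1, αω(v)=-4·1, βω(u)=-6·1; sum ≡ 1  ⇒  -1.
|Ram(7163, -1190189)| = 4, even; anisotropic at {2, 11, 29, 41}.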